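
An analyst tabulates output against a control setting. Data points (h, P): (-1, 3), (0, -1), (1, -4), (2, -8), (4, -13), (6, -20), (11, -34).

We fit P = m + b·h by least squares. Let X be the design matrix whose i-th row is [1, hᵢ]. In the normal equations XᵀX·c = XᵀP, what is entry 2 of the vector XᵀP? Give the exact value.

Entry 2 ↔ basis h, so (XᵀP)_{2} = Σᵢ (h)·Pᵢ = (-1)·(3) + (0)·(-1) + (1)·(-4) + (2)·(-8) + (4)·(-13) + (6)·(-20) + (11)·(-34) = -569.

-569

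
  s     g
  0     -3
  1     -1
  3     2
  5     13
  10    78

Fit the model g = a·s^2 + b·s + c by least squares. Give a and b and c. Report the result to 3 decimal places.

a = 0.969, b = -1.730, c = -1.801

Normal-equation sums: Σs^2·s^2 = 10707, Σs^2·s = 1153, Σs^2 = 135, Σs·s = 135, Σs = 19, Σ1 = 5.
And Σs^2·g = 8142, Σs·g = 850, Σg = 89.
Normal equations: [[10707, 1153, 135]; [1153, 135, 19]; [135, 19, 5]]·[a, b, c]ᵀ = [8142, 850, 89]ᵀ.
Solving the 3×3 system (Gaussian elimination) gives a = 82143/84734, b = -146571/84734, c = -76313/42367.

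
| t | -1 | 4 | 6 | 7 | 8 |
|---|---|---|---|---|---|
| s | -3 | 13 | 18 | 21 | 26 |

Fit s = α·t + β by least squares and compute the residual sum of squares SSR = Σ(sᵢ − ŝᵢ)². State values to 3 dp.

SSR = 2.583

From the data, Σt·t = 166, Σt = 24, Σ1 = 5.
Moment sums: Σt·s = 518, Σs = 75.
Normal equations: [[166, 24]; [24, 5]]·[α, β]ᵀ = [518, 75]ᵀ.
Δ = 166·5 − 24² = 254.
α = (518·5 − 24·75)/254 = 395/127; β = (166·75 − 24·518)/254 = 9/127.
Residuals: 5/127, 62/127, -93/127, -107/127, 133/127; SSR = 328/127.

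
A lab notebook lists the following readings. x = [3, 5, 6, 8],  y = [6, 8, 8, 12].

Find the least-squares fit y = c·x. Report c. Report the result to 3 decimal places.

With design matrix A, AᵀA = [[134]] and Aᵀy = [202]ᵀ.
Hence c = 202 / 134 ≈ 1.50746.

c = 1.507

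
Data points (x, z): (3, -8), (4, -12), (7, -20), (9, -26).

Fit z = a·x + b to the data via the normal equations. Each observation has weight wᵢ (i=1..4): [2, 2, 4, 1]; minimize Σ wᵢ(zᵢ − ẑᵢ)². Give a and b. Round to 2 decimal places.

a = -2.91, b = 0.28

Sums needed: Σwᵢ·x·x = 327, Σwᵢ·x = 51, Σwᵢ·1 = 9.
Moment sums: Σwᵢ·x·z = -938, Σwᵢ·z = -146.
So MᵀWM·[a, b]ᵀ = MᵀWz: [[327, 51]; [51, 9]]·[a, b]ᵀ = [-938, -146]ᵀ.
Eliminating b: 9·(row 1) − 51·(row 2) gives 342·a = 9·(-938) − 51·(-146) = -996, so a = -166/57.
Then b = ((-146) − 51·(-166/57))/9 = 16/57.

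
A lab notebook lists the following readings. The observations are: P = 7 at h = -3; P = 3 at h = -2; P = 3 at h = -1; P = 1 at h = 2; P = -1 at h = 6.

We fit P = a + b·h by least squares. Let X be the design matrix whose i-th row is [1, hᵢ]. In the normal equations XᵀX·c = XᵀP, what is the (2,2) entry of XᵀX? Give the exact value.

54

Row 2 ↔ basis h, column 2 ↔ basis h, so (XᵀX)_{2,2} = Σᵢ (h)·(h) = (-3)·(-3) + (-2)·(-2) + (-1)·(-1) + (2)·(2) + (6)·(6) = 54.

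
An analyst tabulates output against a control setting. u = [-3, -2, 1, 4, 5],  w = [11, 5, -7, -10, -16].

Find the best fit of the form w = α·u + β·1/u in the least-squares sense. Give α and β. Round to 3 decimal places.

α = -2.784, β = -3.381

The normal equations are: 55·α + 5·β = -170;  5·α + (5269/3600)·β = -283/15.
(Σu·u = 55, Σu·1/u = 5, Σ1/u·1/u = 5269/3600, Σu·w = -170, Σ1/u·w = -283/15.)
Determinant 55·(5269/3600) − 5² = 39959/720.
α = ((-170)·(5269/3600) − 5·(-283/15))/(39959/720) = -111226/39959; β = (55·(-283/15) − 5·(-170))/(39959/720) = -135120/39959.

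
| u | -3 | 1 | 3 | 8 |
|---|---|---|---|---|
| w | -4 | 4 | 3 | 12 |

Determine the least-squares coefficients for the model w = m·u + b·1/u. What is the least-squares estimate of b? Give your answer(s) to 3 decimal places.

b = 1.916

Compute the Gram sums: Σu·u = 83, Σu·1/u = 4, Σ1/u·1/u = 713/576.
Moment sums: Σu·w = 121, Σ1/u·w = 47/6.
So MᵀM·[m, b]ᵀ = Mᵀw: [[83, 4]; [4, 713/576]]·[m, b]ᵀ = [121, 47/6]ᵀ.
det = 83·(713/576) − 4² = 49963/576.
m = (121·(713/576) − 4·(47/6))/(49963/576) = 68225/49963; b = (83·(47/6) − 4·121)/(49963/576) = 95712/49963.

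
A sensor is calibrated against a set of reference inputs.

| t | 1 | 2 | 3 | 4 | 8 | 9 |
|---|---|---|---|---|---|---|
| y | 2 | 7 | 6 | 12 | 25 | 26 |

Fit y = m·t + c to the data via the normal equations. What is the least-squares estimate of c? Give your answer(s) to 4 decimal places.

The normal system XᵀX·[m, c]ᵀ = Xᵀy is [[175, 27]; [27, 6]]·[m, c]ᵀ = [516, 78]ᵀ.
Δ = 175·6 − 27² = 321.
m = (516·6 − 27·78)/321 = 330/107; c = (175·78 − 27·516)/321 = -94/107.

c = -0.8785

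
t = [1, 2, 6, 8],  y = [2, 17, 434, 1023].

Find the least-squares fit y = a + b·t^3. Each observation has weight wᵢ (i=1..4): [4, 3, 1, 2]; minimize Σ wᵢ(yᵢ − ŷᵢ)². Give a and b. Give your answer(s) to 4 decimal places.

a = 0.5931, b = 1.9977

Setting ∂/∂a … = 0 gives: 10·a + 1268·b = 2539;  1268·a + 571140·b = 1141712.
(Σwᵢ·1 = 10, Σwᵢ·t^3 = 1268, Σwᵢ·t^3·t^3 = 571140, Σwᵢ·y = 2539, Σwᵢ·t^3·y = 1141712.)
Determinant 10·571140 − 1268² = 4103576.
a = (2539·571140 − 1268·1141712)/4103576 = 608411/1025894; b = (10·1141712 − 1268·2539)/4103576 = 2049417/1025894.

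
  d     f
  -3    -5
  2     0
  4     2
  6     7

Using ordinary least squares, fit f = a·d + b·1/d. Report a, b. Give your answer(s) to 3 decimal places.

Compute the Gram sums: Σd·d = 65, Σd·1/d = 4, Σ1/d·1/d = 65/144.
Moment sums: Σd·f = 65, Σ1/d·f = 10/3.
XᵀX·[a, b]ᵀ = Xᵀf becomes [[65, 4]; [4, 65/144]]·[a, b]ᵀ = [65, 10/3]ᵀ.
Determinant 65·(65/144) − 4² = 1921/144.
a = (65·(65/144) − 4·(10/3))/(1921/144) = 2305/1921; b = (65·(10/3) − 4·65)/(1921/144) = -6240/1921.

a = 1.200, b = -3.248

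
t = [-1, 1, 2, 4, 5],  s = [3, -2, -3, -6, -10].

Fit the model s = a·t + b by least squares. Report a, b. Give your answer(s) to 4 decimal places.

a = -1.9912, b = 0.7807

From the data, Σt·t = 47, Σt = 11, Σ1 = 5.
And Σt·s = -85, Σs = -18.
So AᵀA·[a, b]ᵀ = Aᵀs: [[47, 11]; [11, 5]]·[a, b]ᵀ = [-85, -18]ᵀ.
det = 47·5 − 11² = 114.
a = ((-85)·5 − 11·(-18))/114 = -227/114; b = (47·(-18) − 11·(-85))/114 = 89/114.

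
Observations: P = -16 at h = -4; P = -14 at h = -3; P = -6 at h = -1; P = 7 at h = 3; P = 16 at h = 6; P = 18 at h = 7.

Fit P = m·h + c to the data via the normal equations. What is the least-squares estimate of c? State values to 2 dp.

c = -3.41

The normal system XᵀX·[m, c]ᵀ = XᵀP is [[120, 8]; [8, 6]]·[m, c]ᵀ = [355, 5]ᵀ.
Eliminating c: 6·(row 1) − 8·(row 2) gives 656·m = 6·355 − 8·5 = 2090, so m = 1045/328.
Then c = (5 − 8·(1045/328))/6 = -140/41.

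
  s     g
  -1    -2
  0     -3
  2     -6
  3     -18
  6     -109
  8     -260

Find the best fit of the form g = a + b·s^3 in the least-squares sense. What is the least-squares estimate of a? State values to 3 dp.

a = -2.690

Compute the Gram sums: Σ1 = 6, Σs^3 = 762, Σs^3·s^3 = 309594.
Right-hand side: Σg = -398, Σs^3·g = -157196.
Normal equations: [[6, 762]; [762, 309594]]·[a, b]ᵀ = [-398, -157196]ᵀ.
Δ = 6·309594 − 762² = 1276920.
a = ((-398)·309594 − 762·(-157196))/1276920 = -57251/21282; b = (6·(-157196) − 762·(-398))/1276920 = -3555/7094.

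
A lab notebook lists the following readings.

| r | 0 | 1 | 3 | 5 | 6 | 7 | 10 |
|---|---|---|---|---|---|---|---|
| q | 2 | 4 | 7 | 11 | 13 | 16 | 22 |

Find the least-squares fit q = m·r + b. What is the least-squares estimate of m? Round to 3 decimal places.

Entries of AᵀA: Σr·r = 220, Σr = 32, Σ1 = 7.
Moment sums: Σr·q = 490, Σq = 75.
det = 220·7 − 32² = 516.
m = (490·7 − 32·75)/516 = 515/258; b = (220·75 − 32·490)/516 = 205/129.

m = 1.996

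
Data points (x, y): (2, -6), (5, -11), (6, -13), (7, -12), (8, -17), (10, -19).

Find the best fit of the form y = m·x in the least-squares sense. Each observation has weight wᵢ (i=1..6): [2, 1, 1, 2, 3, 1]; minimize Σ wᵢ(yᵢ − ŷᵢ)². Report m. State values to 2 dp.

Forming MᵀWM = [[459]] and MᵀWy = [-923]ᵀ gives MᵀWM·[m]ᵀ = MᵀWy.
m = (-923)/459 = -2.01089.

m = -2.01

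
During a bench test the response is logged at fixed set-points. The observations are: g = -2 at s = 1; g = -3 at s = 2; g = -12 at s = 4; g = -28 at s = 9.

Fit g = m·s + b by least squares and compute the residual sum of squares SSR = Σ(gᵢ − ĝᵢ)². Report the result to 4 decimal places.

SSR = 3.5921

Compute the Gram sums: Σs·s = 102, Σs = 16, Σ1 = 4.
Moment sums: Σs·g = -308, Σg = -45.
det = 102·4 − 16² = 152.
m = ((-308)·4 − 16·(-45))/152 = -64/19; b = (102·(-45) − 16·(-308))/152 = 169/76.
Residuals: -65/76, 115/76, -3/4, 7/76; SSR = 273/76.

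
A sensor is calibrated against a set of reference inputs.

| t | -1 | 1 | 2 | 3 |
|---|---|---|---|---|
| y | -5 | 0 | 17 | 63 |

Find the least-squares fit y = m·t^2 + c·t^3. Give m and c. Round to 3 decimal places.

m = -1.851, c = 2.957

With design matrix M, MᵀM = [[99, 275]; [275, 795]] and Mᵀy = [630, 1842]ᵀ.
Determinant 99·795 − 275² = 3080.
m = (630·795 − 275·1842)/3080 = -285/154; c = (99·1842 − 275·630)/3080 = 207/70.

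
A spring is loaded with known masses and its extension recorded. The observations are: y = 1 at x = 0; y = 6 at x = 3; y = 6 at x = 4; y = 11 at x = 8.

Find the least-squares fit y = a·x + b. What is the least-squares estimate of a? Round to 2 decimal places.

Sums needed: Σx·x = 89, Σx = 15, Σ1 = 4.
For Mᵀy: Σx·y = 130, Σy = 24.
So MᵀM·[a, b]ᵀ = Mᵀy: [[89, 15]; [15, 4]]·[a, b]ᵀ = [130, 24]ᵀ.
Determinant 89·4 − 15² = 131.
a = (130·4 − 15·24)/131 = 160/131; b = (89·24 − 15·130)/131 = 186/131.

a = 1.22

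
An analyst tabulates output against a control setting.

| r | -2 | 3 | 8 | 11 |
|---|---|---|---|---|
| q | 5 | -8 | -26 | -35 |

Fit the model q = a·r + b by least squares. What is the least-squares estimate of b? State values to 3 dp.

Compute the Gram sums: Σr·r = 198, Σr = 20, Σ1 = 4.
Moment sums: Σr·q = -627, Σq = -64.
Normal equations: [[198, 20]; [20, 4]]·[a, b]ᵀ = [-627, -64]ᵀ.
Eliminating b: 4·(row 1) − 20·(row 2) gives 392·a = 4·(-627) − 20·(-64) = -1228, so a = -307/98.
Then b = ((-64) − 20·(-307/98))/4 = -33/98.

b = -0.337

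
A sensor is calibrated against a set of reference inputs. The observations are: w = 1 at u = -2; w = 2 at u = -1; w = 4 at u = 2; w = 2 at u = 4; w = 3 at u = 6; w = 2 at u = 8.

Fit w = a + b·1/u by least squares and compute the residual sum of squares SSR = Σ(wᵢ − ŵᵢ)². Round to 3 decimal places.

Compute the Gram sums: Σ1 = 6, Σ1/u = -11/24, Σ1/u·1/u = 925/576.
For Aᵀw: Σw = 14, Σ1/u·w = 3/4.
Δ = 6·(925/576) − (-11/24)² = 5429/576.
a = (14·(925/576) − (-11/24)·(3/4))/(5429/576) = 13148/5429; b = (6·(3/4) − (-11/24)·14)/(5429/576) = 6288/5429.
Residuals: -75/89, 3998/5429, 5424/5429, -3862/5429, 2091/5429, -3076/5429; SSR = 17514/5429.

SSR = 3.226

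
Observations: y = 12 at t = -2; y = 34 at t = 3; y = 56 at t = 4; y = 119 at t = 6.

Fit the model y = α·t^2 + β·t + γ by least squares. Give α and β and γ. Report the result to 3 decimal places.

Sums needed: Σt^2·t^2 = 1649, Σt^2·t = 299, Σt^2 = 65, Σt·t = 65, Σt = 11, Σ1 = 4.
For Mᵀy: Σt^2·y = 5534, Σt·y = 1016, Σy = 221.
MᵀM·[α, β, γ]ᵀ = Mᵀy becomes [[1649, 299, 65]; [299, 65, 11]; [65, 11, 4]]·[α, β, γ]ᵀ = [5534, 1016, 221]ᵀ.
Row-reducing yields α = 4093/1364, β = 1861/1364, γ = 933/341.

α = 3.001, β = 1.364, γ = 2.736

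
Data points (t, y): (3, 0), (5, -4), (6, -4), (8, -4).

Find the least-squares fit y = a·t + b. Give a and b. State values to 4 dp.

a = -0.7692, b = 1.2308

From the data, Σt·t = 134, Σt = 22, Σ1 = 4.
For Aᵀy: Σt·y = -76, Σy = -12.
Normal equations: [[134, 22]; [22, 4]]·[a, b]ᵀ = [-76, -12]ᵀ.
det = 134·4 − 22² = 52.
a = ((-76)·4 − 22·(-12))/52 = -10/13; b = (134·(-12) − 22·(-76))/52 = 16/13.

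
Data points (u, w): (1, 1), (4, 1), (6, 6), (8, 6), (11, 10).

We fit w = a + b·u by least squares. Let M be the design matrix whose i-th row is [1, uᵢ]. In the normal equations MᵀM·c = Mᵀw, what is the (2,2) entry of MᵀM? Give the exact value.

238

Row 2 ↔ basis u, column 2 ↔ basis u, so (MᵀM)_{2,2} = Σᵢ (u)·(u) = (1)·(1) + (4)·(4) + (6)·(6) + (8)·(8) + (11)·(11) = 238.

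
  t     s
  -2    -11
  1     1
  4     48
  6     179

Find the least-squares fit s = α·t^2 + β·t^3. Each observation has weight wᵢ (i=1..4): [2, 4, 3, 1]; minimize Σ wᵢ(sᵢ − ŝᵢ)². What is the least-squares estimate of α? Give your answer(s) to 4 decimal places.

Entries of AᵀWA: Σwᵢ·t^2·t^2 = 2100, Σwᵢ·t^2·t^3 = 10788, Σwᵢ·t^3·t^3 = 59076.
For AᵀWs: Σwᵢ·t^2·s = 8664, Σwᵢ·t^3·s = 48060.
Normal equations: [[2100, 10788]; [10788, 59076]]·[α, β]ᵀ = [8664, 48060]ᵀ.
Δ = 2100·59076 − 10788² = 7678656.
α = (8664·59076 − 10788·48060)/7678656 = -46089/53324; β = (2100·48060 − 10788·8664)/7678656 = 51797/53324.

α = -0.8643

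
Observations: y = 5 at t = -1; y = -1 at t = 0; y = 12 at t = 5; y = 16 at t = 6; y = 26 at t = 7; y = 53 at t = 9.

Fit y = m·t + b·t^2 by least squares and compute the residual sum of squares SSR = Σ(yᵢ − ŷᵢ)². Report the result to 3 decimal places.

The normal equations are: 192·m + 1412·b = 810;  1412·m + 10884·b = 6448.
(Σt·t = 192, Σt·t^2 = 1412, Σt^2·t^2 = 10884, Σt·y = 810, Σt^2·y = 6448.)
Δ = 192·10884 − 1412² = 95984.
m = (810·10884 − 1412·6448)/95984 = -36067/11998; b = (192·6448 − 1412·810)/95984 = 11787/11998.
Residuals: 6068/5999, -1, 14818/5999, -7981/5999, -939/857, 2875/5999; SSR = 67936/5999.

SSR = 11.325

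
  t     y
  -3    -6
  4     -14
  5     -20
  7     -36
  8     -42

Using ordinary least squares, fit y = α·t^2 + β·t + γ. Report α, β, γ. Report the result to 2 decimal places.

Entries of XᵀX: Σt^2·t^2 = 7459, Σt^2·t = 1017, Σt^2 = 163, Σt·t = 163, Σt = 21, Σ1 = 5.
For Xᵀy: Σt^2·y = -5230, Σt·y = -726, Σy = -118.
Normal equations: [[7459, 1017, 163]; [1017, 163, 21]; [163, 21, 5]]·[α, β, γ]ᵀ = [-5230, -726, -118]ᵀ.
Inverting the 3×3 Gram matrix, [α, β, γ]ᵀ = [-16799/31232, -21549/31232, -49461/15616]ᵀ.

α = -0.54, β = -0.69, γ = -3.17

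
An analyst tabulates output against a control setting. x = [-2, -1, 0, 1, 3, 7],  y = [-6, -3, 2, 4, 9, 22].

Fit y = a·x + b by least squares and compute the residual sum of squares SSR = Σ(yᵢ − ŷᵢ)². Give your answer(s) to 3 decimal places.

Sums needed: Σx·x = 64, Σx = 8, Σ1 = 6.
Moment sums: Σx·y = 200, Σy = 28.
Normal equations: [[64, 8]; [8, 6]]·[a, b]ᵀ = [200, 28]ᵀ.
Determinant 64·6 − 8² = 320.
a = (200·6 − 8·28)/320 = 61/20; b = (64·28 − 8·200)/320 = 3/5.
Residuals: -1/2, -11/20, 7/5, 7/20, -3/4, 1/20; SSR = 16/5.

SSR = 3.200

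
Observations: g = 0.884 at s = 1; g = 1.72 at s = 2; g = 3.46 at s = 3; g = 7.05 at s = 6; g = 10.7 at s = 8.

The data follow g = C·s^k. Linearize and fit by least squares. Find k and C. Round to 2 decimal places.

k = 1.21, C = 0.84

Taking logs, ln g = k·ln s + ln C, so regress ln g on ln s.
XᵀX = [[9.2219, 5.6630]; [5.6630, 5]], rhs = [10.1677, 5.9836]ᵀ  (here Σln s = 5.6630, Σ(ln s)² = 9.2219, Σln g = 5.9836, Σln s·ln g = 10.1677).
Slope k = (n·Σln s·ln g − Σln s·Σln g)/(n·Σ(ln s)² − (Σln s)²) = (5·10.1677 − 5.6630·5.9836)/14.0403 = 1.20752; ln C = (Σln g − k·Σln s)/n = -0.17091, so C = exp(-0.17091) = 0.84289.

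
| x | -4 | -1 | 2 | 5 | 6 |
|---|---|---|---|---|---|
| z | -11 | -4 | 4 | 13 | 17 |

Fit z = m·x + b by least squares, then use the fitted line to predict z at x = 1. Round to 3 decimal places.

ẑ = 2.130

The normal system AᵀA·[m, b]ᵀ = Aᵀz is [[82, 8]; [8, 5]]·[m, b]ᵀ = [223, 19]ᵀ.
Eliminating b: 5·(row 1) − 8·(row 2) gives 346·m = 5·223 − 8·19 = 963, so m = 963/346.
Then b = (19 − 8·(963/346))/5 = -113/173.
At x = 1: ẑ = (963/346)·(1) + (-113/173)·(1) = 737/346.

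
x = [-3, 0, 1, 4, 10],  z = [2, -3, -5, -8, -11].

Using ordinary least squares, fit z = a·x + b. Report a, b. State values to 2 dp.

a = -0.96, b = -2.70

Forming AᵀA = [[126, 12]; [12, 5]] and Aᵀz = [-153, -25]ᵀ gives AᵀA·[a, b]ᵀ = Aᵀz.
Eliminating b: 5·(row 1) − 12·(row 2) gives 486·a = 5·(-153) − 12·(-25) = -465, so a = -155/162.
Then b = ((-25) − 12·(-155/162))/5 = -73/27.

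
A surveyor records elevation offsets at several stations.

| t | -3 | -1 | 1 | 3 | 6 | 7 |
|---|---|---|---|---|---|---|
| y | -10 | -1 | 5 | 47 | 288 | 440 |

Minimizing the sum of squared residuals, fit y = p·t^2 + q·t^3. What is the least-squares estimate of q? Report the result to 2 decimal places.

From the data, Σt^2·t^2 = 3861, Σt^2·t^3 = 24583, Σt^3·t^3 = 165765.
Right-hand side: Σt^2·y = 32265, Σt^3·y = 214673.
MᵀM·[p, q]ᵀ = Mᵀy becomes [[3861, 24583]; [24583, 165765]]·[p, q]ᵀ = [32265, 214673]ᵀ.
Determinant 3861·165765 − 24583² = 35694776.
p = (32265·165765 − 24583·214673)/35694776 = 35550683/17847388; q = (3861·214673 − 24583·32265)/35694776 = 1372383/1372876.

q = 1.00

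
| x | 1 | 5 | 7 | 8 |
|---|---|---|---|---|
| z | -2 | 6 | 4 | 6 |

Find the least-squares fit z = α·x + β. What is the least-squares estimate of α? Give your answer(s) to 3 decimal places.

α = 1.061

Compute the Gram sums: Σx·x = 139, Σx = 21, Σ1 = 4.
For Aᵀz: Σx·z = 104, Σz = 14.
Normal equations: [[139, 21]; [21, 4]]·[α, β]ᵀ = [104, 14]ᵀ.
Eliminating β: 4·(row 1) − 21·(row 2) gives 115·α = 4·104 − 21·14 = 122, so α = 122/115.
Then β = (14 − 21·(122/115))/4 = -238/115.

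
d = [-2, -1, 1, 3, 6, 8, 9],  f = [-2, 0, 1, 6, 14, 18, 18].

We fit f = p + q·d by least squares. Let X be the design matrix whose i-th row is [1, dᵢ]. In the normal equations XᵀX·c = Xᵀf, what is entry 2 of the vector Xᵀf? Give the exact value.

Entry 2 ↔ basis d, so (Xᵀf)_{2} = Σᵢ (d)·fᵢ = (-2)·(-2) + (-1)·(0) + (1)·(1) + (3)·(6) + (6)·(14) + (8)·(18) + (9)·(18) = 413.

413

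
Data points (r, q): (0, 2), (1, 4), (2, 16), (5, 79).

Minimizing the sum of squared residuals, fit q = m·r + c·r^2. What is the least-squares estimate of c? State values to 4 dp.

MᵀM·[m, c]ᵀ = Mᵀq reads: 30·m + 134·c = 431;  134·m + 642·c = 2043.
(Σr·r = 30, Σr·r^2 = 134, Σr^2·r^2 = 642, Σr·q = 431, Σr^2·q = 2043.)
Eliminating c: 642·(row 1) − 134·(row 2) gives 1304·m = 642·431 − 134·2043 = 2940, so m = 735/326.
Then c = (2043 − 134·(735/326))/642 = 442/163.

c = 2.7117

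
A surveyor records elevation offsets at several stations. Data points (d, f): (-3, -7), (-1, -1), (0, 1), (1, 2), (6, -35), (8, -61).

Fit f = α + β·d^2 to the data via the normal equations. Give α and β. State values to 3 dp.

Setting ∂/∂α … = 0 gives: 6·α + 111·β = -101;  111·α + 5475·β = -5226.
(Σ1 = 6, Σd^2 = 111, Σd^2·d^2 = 5475, Σf = -101, Σd^2·f = -5226.)
Eliminating β: 5475·(row 1) − 111·(row 2) gives 20529·α = 5475·(-101) − 111·(-5226) = 27111, so α = 9037/6843.
Then β = ((-5226) − 111·(9037/6843))/5475 = -6715/6843.

α = 1.321, β = -0.981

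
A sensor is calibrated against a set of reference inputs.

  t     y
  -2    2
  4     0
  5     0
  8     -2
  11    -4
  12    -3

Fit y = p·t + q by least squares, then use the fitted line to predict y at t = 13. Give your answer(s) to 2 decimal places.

ŷ = -3.95

The normal system XᵀX·[p, q]ᵀ = Xᵀy is [[374, 38]; [38, 6]]·[p, q]ᵀ = [-100, -7]ᵀ.
det = 374·6 − 38² = 800.
p = ((-100)·6 − 38·(-7))/800 = -167/400; q = (374·(-7) − 38·(-100))/800 = 591/400.
At t = 13: ŷ = (-167/400)·(13) + (591/400)·(1) = -79/20.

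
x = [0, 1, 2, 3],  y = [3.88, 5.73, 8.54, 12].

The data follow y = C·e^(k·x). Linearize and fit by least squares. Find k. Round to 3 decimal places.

Linearized form: ln y = k·x + ln C. From the 4 transformed points,
Sums: Σx = 6.0000, Σ(x)² = 14.0000, Σln y = 7.7312, Σx·ln y = 13.4900.
Normal system: [[14.0000, 6.0000]; [6.0000, 4]]·[k, ln C]ᵀ = [13.4900, 7.7312]ᵀ.
Solving (det = 20.0000): k = 0.37863, ln C = 1.36487.

k = 0.379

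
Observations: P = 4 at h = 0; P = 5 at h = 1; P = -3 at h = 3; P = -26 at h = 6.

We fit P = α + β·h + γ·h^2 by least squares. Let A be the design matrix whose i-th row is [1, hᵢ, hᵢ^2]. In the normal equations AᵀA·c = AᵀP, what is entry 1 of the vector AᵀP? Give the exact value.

Entry 1 ↔ basis 1, so (AᵀP)_{1} = Σᵢ Pᵢ = (1)·(4) + (1)·(5) + (1)·(-3) + (1)·(-26) = -20.

-20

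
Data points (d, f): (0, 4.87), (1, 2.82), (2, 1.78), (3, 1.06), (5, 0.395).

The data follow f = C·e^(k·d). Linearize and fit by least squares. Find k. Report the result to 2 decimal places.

k = -0.50

Linearized form: ln f = k·d + ln C. From the 5 transformed points,
XᵀX = [[39.0000, 11.0000]; [11.0000, 5]], rhs = [-2.2796, 2.3258]ᵀ  (here Σd = 11.0000, Σ(d)² = 39.0000, Σln f = 2.3258, Σd·ln f = -2.2796).
Solving (det = 74.0000): k = -0.49976, ln C = 1.56464.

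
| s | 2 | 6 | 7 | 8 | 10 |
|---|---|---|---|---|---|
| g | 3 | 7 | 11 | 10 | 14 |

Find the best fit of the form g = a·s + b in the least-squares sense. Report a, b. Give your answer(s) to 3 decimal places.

The normal equations are: 253·a + 33·b = 345;  33·a + 5·b = 45.
(Σs·s = 253, Σs = 33, Σ1 = 5, Σs·g = 345, Σg = 45.)
Eliminating b: 5·(row 1) − 33·(row 2) gives 176·a = 5·345 − 33·45 = 240, so a = 15/11.
Then b = (45 − 33·(15/11))/5 = 0.

a = 1.364, b = 0.000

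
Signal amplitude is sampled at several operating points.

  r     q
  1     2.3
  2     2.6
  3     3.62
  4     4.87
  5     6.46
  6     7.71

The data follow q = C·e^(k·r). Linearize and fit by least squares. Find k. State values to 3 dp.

Linearized form: ln q = k·r + ln C. From the 6 transformed points,
XᵀX = [[91.0000, 21.0000]; [21.0000, 6]], rhs = [34.5190, 8.5661]ᵀ  (here Σr = 21.0000, Σ(r)² = 91.0000, Σln q = 8.5661, Σr·ln q = 34.5190).
Slope k = (n·Σr·ln q − Σr·Σln q)/(n·Σ(r)² − (Σr)²) = (6·34.5190 − 21.0000·8.5661)/105.0000 = 0.25929; ln C = (Σln q − k·Σr)/n = 0.52019.

k = 0.259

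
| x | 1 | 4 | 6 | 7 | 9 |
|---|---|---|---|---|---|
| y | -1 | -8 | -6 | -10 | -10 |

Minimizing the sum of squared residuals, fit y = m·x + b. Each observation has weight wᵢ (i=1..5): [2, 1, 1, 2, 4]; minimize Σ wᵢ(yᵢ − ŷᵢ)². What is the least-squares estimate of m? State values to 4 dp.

m = -1.0786

From the data, Σwᵢ·x·x = 476, Σwᵢ·x = 62, Σwᵢ·1 = 10.
And Σwᵢ·x·y = -570, Σwᵢ·y = -76.
det = 476·10 − 62² = 916.
m = ((-570)·10 − 62·(-76))/916 = -247/229; b = (476·(-76) − 62·(-570))/916 = -209/229.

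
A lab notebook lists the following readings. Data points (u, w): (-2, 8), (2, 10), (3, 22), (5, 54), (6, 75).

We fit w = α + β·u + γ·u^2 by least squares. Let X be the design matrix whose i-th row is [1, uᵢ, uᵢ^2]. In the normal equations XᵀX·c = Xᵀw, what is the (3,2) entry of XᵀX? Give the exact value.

Row 3 ↔ basis u^2, column 2 ↔ basis u, so (XᵀX)_{3,2} = Σᵢ (u^2)·(u) = (4)·(-2) + (4)·(2) + (9)·(3) + (25)·(5) + (36)·(6) = 368.

368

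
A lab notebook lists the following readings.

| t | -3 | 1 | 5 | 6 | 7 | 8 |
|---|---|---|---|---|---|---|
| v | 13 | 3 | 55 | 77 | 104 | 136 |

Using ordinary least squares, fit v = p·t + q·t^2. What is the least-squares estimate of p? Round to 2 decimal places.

Forming XᵀX = [[184, 1170]; [1170, 8500]] and Xᵀv = [2517, 18067]ᵀ gives XᵀX·[p, q]ᵀ = Xᵀv.
det = 184·8500 − 1170² = 195100.
p = (2517·8500 − 1170·18067)/195100 = 25611/19510; q = (184·18067 − 1170·2517)/195100 = 189719/97550.

p = 1.31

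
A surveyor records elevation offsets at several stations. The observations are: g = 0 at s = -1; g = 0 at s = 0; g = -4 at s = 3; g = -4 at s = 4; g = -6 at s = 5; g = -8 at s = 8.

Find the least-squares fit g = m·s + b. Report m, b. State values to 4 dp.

MᵀM·[m, b]ᵀ = Mᵀg reads: 115·m + 19·b = -122;  19·m + 6·b = -22.
Δ = 115·6 − 19² = 329.
m = ((-122)·6 − 19·(-22))/329 = -314/329; b = (115·(-22) − 19·(-122))/329 = -212/329.

m = -0.9544, b = -0.6444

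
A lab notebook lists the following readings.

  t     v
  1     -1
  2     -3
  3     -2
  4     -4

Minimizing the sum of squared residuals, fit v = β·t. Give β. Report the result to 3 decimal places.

The normal equations are: 30·β = -29.
β = (-29)/30 = -0.966667.

β = -0.967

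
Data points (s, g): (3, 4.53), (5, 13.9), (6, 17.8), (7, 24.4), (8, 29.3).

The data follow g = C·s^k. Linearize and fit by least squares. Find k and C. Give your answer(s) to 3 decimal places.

Taking logs, ln g = k·ln s + ln C, so regress ln g on ln s.
Σln s = 8.5252, Σ(ln s)² = 15.1183, Σln g = 13.5940, Σln s·ln g = 24.2943.
Equations: 15.1183·k + 8.5252·ln C = 24.2943;  8.5252·k + 5·ln C = 13.5940.
Slope k = (n·Σln s·ln g − Σln s·Σln g)/(n·Σ(ln s)² − (Σln s)²) = (5·24.2943 − 8.5252·13.5940)/2.9130 = 1.91566; ln C = (Σln g − k·Σln s)/n = -0.54747, so C = exp(-0.54747) = 0.57841.

k = 1.916, C = 0.578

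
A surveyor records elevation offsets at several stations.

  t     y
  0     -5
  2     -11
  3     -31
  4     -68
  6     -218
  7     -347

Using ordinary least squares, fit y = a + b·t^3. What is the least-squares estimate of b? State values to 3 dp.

From the data, Σ1 = 6, Σt^3 = 658, Σt^3·t^3 = 169194.
Moment sums: Σy = -680, Σt^3·y = -171386.
Eliminating b: 169194·(row 1) − 658·(row 2) gives 582200·a = 169194·(-680) − 658·(-171386) = -2279932, so a = -569983/145550.
Then b = ((-171386) − 658·(-569983/145550))/169194 = -145219/145550.

b = -0.998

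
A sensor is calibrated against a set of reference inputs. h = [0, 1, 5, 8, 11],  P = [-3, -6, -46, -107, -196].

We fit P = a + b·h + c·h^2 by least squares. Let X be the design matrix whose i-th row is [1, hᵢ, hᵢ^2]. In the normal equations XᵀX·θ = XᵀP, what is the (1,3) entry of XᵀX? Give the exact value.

211

Row 1 ↔ basis 1, column 3 ↔ basis h^2, so (XᵀX)_{1,3} = Σᵢ h^2 = (1)·(0) + (1)·(1) + (1)·(25) + (1)·(64) + (1)·(121) = 211.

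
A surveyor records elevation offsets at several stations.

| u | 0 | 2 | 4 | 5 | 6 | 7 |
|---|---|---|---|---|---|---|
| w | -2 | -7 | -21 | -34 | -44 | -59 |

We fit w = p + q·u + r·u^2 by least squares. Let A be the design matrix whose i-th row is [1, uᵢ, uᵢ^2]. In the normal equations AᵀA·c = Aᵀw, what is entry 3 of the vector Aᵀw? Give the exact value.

Entry 3 ↔ basis u^2, so (Aᵀw)_{3} = Σᵢ (u^2)·wᵢ = (0)·(-2) + (4)·(-7) + (16)·(-21) + (25)·(-34) + (36)·(-44) + (49)·(-59) = -5689.

-5689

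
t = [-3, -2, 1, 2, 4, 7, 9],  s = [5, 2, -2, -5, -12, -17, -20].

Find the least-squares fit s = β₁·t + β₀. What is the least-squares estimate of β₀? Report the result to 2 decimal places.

β₀ = -1.50

AᵀA·[β₁, β₀]ᵀ = Aᵀs reads: 164·β₁ + 18·β₀ = -378;  18·β₁ + 7·β₀ = -49.
(Σt·t = 164, Σt = 18, Σ1 = 7, Σt·s = -378, Σs = -49.)
Determinant 164·7 − 18² = 824.
β₁ = ((-378)·7 − 18·(-49))/824 = -441/206; β₀ = (164·(-49) − 18·(-378))/824 = -154/103.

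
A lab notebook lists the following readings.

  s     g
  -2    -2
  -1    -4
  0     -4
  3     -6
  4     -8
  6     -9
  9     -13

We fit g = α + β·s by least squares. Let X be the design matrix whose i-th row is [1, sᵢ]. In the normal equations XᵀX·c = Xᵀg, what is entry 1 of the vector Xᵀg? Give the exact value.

Entry 1 ↔ basis 1, so (Xᵀg)_{1} = Σᵢ gᵢ = (1)·(-2) + (1)·(-4) + (1)·(-4) + (1)·(-6) + (1)·(-8) + (1)·(-9) + (1)·(-13) = -46.

-46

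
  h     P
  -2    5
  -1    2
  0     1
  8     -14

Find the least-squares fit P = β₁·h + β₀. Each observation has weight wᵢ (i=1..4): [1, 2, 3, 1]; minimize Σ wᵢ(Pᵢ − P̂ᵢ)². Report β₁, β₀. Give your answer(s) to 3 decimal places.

Normal-equation sums: Σwᵢ·h·h = 70, Σwᵢ·h = 4, Σwᵢ·1 = 7.
Right-hand side: Σwᵢ·h·P = -126, Σwᵢ·P = -2.
Eliminating β₀: 7·(row 1) − 4·(row 2) gives 474·β₁ = 7·(-126) − 4·(-2) = -874, so β₁ = -437/237.
Then β₀ = ((-2) − 4·(-437/237))/7 = 182/237.

β₁ = -1.844, β₀ = 0.768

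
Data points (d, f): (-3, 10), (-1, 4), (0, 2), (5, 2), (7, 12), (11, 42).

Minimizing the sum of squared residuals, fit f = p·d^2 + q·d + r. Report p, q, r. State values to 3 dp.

From the data, Σd^2·d^2 = 17749, Σd^2·d = 1771, Σd^2 = 205, Σd·d = 205, Σd = 19, Σ1 = 6.
Right-hand side: Σd^2·f = 5814, Σd·f = 522, Σf = 72.
Row-reducing yields p = 38988/74425, q = -150912/74425, r = 38898/74425.

p = 0.524, q = -2.028, r = 0.523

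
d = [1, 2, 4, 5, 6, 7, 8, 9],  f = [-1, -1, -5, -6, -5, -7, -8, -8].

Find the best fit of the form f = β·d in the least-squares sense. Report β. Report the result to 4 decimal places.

β = -0.9710

Entries of AᵀA: Σd·d = 276.
And Σd·f = -268.
Normal equations: [[276]]·[β]ᵀ = [-268]ᵀ.
β = (-268)/276 = -0.971014.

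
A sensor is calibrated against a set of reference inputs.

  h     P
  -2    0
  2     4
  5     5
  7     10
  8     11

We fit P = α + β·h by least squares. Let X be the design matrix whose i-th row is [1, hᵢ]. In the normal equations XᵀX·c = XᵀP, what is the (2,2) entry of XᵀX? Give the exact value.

Row 2 ↔ basis h, column 2 ↔ basis h, so (XᵀX)_{2,2} = Σᵢ (h)·(h) = (-2)·(-2) + (2)·(2) + (5)·(5) + (7)·(7) + (8)·(8) = 146.

146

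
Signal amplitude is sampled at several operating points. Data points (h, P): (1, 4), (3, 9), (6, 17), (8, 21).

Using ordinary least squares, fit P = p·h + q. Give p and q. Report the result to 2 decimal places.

p = 2.47, q = 1.66

Sums needed: Σh·h = 110, Σh = 18, Σ1 = 4.
And Σh·P = 301, ΣP = 51.
det = 110·4 − 18² = 116.
p = (301·4 − 18·51)/116 = 143/58; q = (110·51 − 18·301)/116 = 48/29.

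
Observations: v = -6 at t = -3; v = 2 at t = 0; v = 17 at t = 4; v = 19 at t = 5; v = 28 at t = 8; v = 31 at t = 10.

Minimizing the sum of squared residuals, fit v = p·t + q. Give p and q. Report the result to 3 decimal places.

Compute the Gram sums: Σt·t = 214, Σt = 24, Σ1 = 6.
Right-hand side: Σt·v = 715, Σv = 91.
So AᵀA·[p, q]ᵀ = Aᵀv: [[214, 24]; [24, 6]]·[p, q]ᵀ = [715, 91]ᵀ.
det = 214·6 − 24² = 708.
p = (715·6 − 24·91)/708 = 351/118; q = (214·91 − 24·715)/708 = 1157/354.

p = 2.975, q = 3.268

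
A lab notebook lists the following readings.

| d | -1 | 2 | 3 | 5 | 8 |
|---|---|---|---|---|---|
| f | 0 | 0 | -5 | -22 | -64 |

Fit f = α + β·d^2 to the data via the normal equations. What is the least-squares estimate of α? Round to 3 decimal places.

α = 3.310

The normal equations are: 5·α + 103·β = -91;  103·α + 4819·β = -4691.
Determinant 5·4819 − 103² = 13486.
α = ((-91)·4819 − 103·(-4691))/13486 = 22322/6743; β = (5·(-4691) − 103·(-91))/13486 = -7041/6743.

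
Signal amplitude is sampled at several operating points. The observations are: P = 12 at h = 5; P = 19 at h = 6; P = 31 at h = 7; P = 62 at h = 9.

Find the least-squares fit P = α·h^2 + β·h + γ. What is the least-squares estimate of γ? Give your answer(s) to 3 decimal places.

Normal-equation sums: Σh^2·h^2 = 10883, Σh^2·h = 1413, Σh^2 = 191, Σh·h = 191, Σh = 27, Σ1 = 4.
Right-hand side: Σh^2·P = 7525, Σh·P = 949, ΣP = 124.
So XᵀX·[α, β, γ]ᵀ = XᵀP: [[10883, 1413, 191]; [1413, 191, 27]; [191, 27, 4]]·[α, β, γ]ᵀ = [7525, 949, 124]ᵀ.
Row-reducing yields α = 35/22, β = -97/10, γ = 1128/55.

γ = 20.509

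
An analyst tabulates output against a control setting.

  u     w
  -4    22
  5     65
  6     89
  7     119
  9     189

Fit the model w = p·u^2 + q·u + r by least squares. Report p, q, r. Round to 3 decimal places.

With design matrix M, MᵀM = [[11139, 1349, 207]; [1349, 207, 23]; [207, 23, 5]] and Mᵀw = [26321, 3305, 484]ᵀ.
Inverting the 3×3 Gram matrix, [p, q, r]ᵀ = [74247/36626, 99245/36626, 7522/18313]ᵀ.

p = 2.027, q = 2.710, r = 0.411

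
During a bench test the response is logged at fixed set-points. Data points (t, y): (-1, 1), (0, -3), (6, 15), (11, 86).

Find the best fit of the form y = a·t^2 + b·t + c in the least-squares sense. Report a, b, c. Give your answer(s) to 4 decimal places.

a = 1.0166, b = -3.0869, c = -3.0579

Sums needed: Σt^2·t^2 = 15938, Σt^2·t = 1546, Σt^2 = 158, Σt·t = 158, Σt = 16, Σ1 = 4.
Moment sums: Σt^2·y = 10947, Σt·y = 1035, Σy = 99.
MᵀM·[a, b, c]ᵀ = Mᵀy becomes [[15938, 1546, 158]; [1546, 158, 16]; [158, 16, 4]]·[a, b, c]ᵀ = [10947, 1035, 99]ᵀ.
Solving the 3×3 system (Gaussian elimination) gives a = 25795/25374, b = -39163/12687, c = -12932/4229.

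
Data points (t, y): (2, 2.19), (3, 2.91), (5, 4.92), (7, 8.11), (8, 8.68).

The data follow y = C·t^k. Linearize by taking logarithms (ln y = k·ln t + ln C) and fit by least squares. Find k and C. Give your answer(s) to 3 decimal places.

k = 1.040, C = 0.995

Taking logs, ln y = k·ln t + ln C, so regress ln y on ln t.
Sums: Σln t = 7.4265, Σ(ln t)² = 12.3883, Σln y = 7.6995, Σln t·ln y = 12.8479.
Normal system: [[12.3883, 7.4265]; [7.4265, 5]]·[k, ln C]ᵀ = [12.8479, 7.6995]ᵀ.
Slope k = (n·Σln t·ln y − Σln t·Σln y)/(n·Σ(ln t)² − (Σln t)²) = (5·12.8479 − 7.4265·7.6995)/6.7880 = 1.03988; ln C = (Σln y − k·Σln t)/n = -0.00465, so C = exp(-0.00465) = 0.99536.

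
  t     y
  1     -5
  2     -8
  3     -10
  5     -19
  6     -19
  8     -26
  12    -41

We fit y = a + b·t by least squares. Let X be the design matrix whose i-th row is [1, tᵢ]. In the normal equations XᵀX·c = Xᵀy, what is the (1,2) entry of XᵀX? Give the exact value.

37

Row 1 ↔ basis 1, column 2 ↔ basis t, so (XᵀX)_{1,2} = Σᵢ t = (1)·(1) + (1)·(2) + (1)·(3) + (1)·(5) + (1)·(6) + (1)·(8) + (1)·(12) = 37.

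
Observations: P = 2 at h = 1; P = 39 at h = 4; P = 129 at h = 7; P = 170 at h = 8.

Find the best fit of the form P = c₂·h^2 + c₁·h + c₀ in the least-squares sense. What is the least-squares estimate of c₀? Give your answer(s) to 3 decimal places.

c₀ = 1.197

The normal equations are: 6754·c₂ + 920·c₁ + 130·c₀ = 17827;  920·c₂ + 130·c₁ + 20·c₀ = 2421;  130·c₂ + 20·c₁ + 4·c₀ = 340.
Inverting the 3×3 Gram matrix, [c₂, c₁, c₀]ᵀ = [32/11, -709/330, 79/66]ᵀ.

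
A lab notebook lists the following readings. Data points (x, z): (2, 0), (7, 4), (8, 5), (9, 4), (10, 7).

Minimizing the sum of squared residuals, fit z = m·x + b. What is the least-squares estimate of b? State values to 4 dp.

Normal-equation sums: Σx·x = 298, Σx = 36, Σ1 = 5.
Moment sums: Σx·z = 174, Σz = 20.
So MᵀM·[m, b]ᵀ = Mᵀz: [[298, 36]; [36, 5]]·[m, b]ᵀ = [174, 20]ᵀ.
Eliminating b: 5·(row 1) − 36·(row 2) gives 194·m = 5·174 − 36·20 = 150, so m = 75/97.
Then b = (20 − 36·(75/97))/5 = -152/97.

b = -1.5670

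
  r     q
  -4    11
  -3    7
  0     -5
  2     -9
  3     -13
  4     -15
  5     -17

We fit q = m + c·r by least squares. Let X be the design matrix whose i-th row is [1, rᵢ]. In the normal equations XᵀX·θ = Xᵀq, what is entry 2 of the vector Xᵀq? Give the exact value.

-267

Entry 2 ↔ basis r, so (Xᵀq)_{2} = Σᵢ (r)·qᵢ = (-4)·(11) + (-3)·(7) + (0)·(-5) + (2)·(-9) + (3)·(-13) + (4)·(-15) + (5)·(-17) = -267.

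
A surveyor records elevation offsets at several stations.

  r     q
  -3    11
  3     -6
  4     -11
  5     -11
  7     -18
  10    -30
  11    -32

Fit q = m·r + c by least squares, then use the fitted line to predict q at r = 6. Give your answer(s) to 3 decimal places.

q̂ = -16.080

AᵀA·[m, c]ᵀ = Aᵀq reads: 329·m + 37·c = -928;  37·m + 7·c = -97.
Determinant 329·7 − 37² = 934.
m = ((-928)·7 − 37·(-97))/934 = -2907/934; c = (329·(-97) − 37·(-928))/934 = 2423/934.
At r = 6: q̂ = (-2907/934)·(6) + (2423/934)·(1) = -15019/934.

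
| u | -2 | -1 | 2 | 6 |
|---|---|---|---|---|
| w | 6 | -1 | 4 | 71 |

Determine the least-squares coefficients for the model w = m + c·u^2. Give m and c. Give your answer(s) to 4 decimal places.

m = -3.1768, c = 2.0602

XᵀX·[m, c]ᵀ = Xᵀw reads: 4·m + 45·c = 80;  45·m + 1329·c = 2595.
(Σ1 = 4, Σu^2 = 45, Σu^2·u^2 = 1329, Σw = 80, Σu^2·w = 2595.)
Determinant 4·1329 − 45² = 3291.
m = (80·1329 − 45·2595)/3291 = -3485/1097; c = (4·2595 − 45·80)/3291 = 2260/1097.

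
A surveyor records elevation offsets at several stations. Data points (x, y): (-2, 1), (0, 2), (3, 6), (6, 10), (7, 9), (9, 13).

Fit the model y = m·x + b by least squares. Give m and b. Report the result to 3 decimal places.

Forming MᵀM = [[179, 23]; [23, 6]] and Mᵀy = [256, 41]ᵀ gives MᵀM·[m, b]ᵀ = Mᵀy.
Determinant 179·6 − 23² = 545.
m = (256·6 − 23·41)/545 = 593/545; b = (179·41 − 23·256)/545 = 1451/545.

m = 1.088, b = 2.662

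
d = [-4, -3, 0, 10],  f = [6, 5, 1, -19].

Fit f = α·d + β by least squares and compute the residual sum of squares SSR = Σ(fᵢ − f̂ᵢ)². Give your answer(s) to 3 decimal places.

SSR = 2.896

The normal equations are: 125·α + 3·β = -229;  3·α + 4·β = -7.
(Σd·d = 125, Σd = 3, Σ1 = 4, Σd·f = -229, Σf = -7.)
Determinant 125·4 − 3² = 491.
α = ((-229)·4 − 3·(-7))/491 = -895/491; β = (125·(-7) − 3·(-229))/491 = -188/491.
Residuals: -446/491, -42/491, 679/491, -191/491; SSR = 1422/491.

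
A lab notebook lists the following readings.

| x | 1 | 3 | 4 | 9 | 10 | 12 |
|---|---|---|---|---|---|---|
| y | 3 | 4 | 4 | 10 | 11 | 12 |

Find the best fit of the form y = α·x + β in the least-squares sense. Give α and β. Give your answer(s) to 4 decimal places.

The normal equations are: 351·α + 39·β = 375;  39·α + 6·β = 44.
Eliminating β: 6·(row 1) − 39·(row 2) gives 585·α = 6·375 − 39·44 = 534, so α = 178/195.
Then β = (44 − 39·(178/195))/6 = 7/5.

α = 0.9128, β = 1.4000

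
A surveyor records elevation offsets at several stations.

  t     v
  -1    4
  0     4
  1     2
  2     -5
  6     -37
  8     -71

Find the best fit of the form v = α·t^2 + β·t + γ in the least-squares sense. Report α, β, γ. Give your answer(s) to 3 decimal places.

Setting ∂/∂α … = 0 gives: 5410·α + 736·β + 106·γ = -5890;  736·α + 106·β + 16·γ = -802;  106·α + 16·β + 6·γ = -103.
Solving the 3×3 system (Gaussian elimination) gives α = -1873/1852, β = -2517/2315, γ = 33333/9260.

α = -1.011, β = -1.087, γ = 3.600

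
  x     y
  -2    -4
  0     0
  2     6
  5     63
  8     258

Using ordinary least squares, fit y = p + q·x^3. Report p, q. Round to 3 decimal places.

Entries of AᵀA: Σ1 = 5, Σx^3 = 637, Σx^3·x^3 = 277897.
And Σy = 323, Σx^3·y = 140051.
So AᵀA·[p, q]ᵀ = Aᵀy: [[5, 637]; [637, 277897]]·[p, q]ᵀ = [323, 140051]ᵀ.
Determinant 5·277897 − 637² = 983716.
p = (323·277897 − 637·140051)/983716 = 137061/245929; q = (5·140051 − 637·323)/983716 = 123626/245929.

p = 0.557, q = 0.503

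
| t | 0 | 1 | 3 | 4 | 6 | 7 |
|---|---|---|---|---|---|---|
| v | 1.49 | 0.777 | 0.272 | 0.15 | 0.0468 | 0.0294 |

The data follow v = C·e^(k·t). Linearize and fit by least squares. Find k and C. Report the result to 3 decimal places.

With ln vᵢ as the transformed response and tᵢ as the regressor:
Σt = 21.0000, Σ(t)² = 111.0000, Σln v = -9.6412, Σt·ln v = -54.8052.
Normal system: [[111.0000, 21.0000]; [21.0000, 6]]·[k, ln C]ᵀ = [-54.8052, -9.6412]ᵀ.
Δ = 111.0000·6 − (21.0000)² = 225.0000; k = (-54.8052·6 − 21.0000·-9.6412)/225.0000 = -0.56162, ln C = (111.0000·-9.6412 − 21.0000·-54.8052)/225.0000 = 0.35881, so C = exp(0.35881) = 1.43162.

k = -0.562, C = 1.432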